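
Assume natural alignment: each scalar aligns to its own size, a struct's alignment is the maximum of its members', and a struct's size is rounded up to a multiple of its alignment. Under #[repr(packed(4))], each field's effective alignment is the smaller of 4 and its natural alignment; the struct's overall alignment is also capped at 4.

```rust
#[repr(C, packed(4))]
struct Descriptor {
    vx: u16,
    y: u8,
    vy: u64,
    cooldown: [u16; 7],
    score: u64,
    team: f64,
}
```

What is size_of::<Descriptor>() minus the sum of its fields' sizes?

3

@0: vx [2B, align 2] → 2
@2: y [1B, align 1] → 3
+1 pad (align 4)
@4: vy [8B, align 4] → 12
@12: cooldown [14B, align 2] → 26
+2 pad (align 4)
@28: score [8B, align 4] → 36
@36: team [8B, align 4] → 44
size 44, align 4
data bytes 41, size 44 → padding 3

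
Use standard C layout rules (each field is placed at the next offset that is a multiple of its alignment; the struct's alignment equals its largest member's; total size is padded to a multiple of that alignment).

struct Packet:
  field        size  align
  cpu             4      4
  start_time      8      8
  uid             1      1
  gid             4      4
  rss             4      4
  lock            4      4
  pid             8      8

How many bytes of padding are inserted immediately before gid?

3

0..4  cpu  (4B, 4-aligned)
4..8  -- padding (4B)
8..16  start_time  (8B, 8-aligned)
16..17  uid  (1B, 1-aligned)
17..20  -- padding (3B)
20..24  gid  (4B, 4-aligned)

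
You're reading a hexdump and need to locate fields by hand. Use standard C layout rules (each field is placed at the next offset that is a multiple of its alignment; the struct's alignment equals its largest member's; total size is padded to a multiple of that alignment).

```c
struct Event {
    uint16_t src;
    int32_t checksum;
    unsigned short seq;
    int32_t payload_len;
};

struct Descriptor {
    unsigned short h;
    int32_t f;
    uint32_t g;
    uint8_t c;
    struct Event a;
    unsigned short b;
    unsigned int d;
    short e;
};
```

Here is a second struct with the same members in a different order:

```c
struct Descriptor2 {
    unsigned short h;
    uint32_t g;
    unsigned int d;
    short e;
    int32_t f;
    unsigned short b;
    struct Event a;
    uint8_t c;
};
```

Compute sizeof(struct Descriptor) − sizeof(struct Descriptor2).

0

Event: src at 0 (size 2, align 2) → ends 2; pad 2 to align 4 for checksum; checksum at 4 (size 4, align 4) → ends 8; seq at 8 (size 2, align 2) → ends 10; pad 2 to align 4 for payload_len; payload_len at 12 (size 4, align 4) → ends 16; total 16 bytes, alignment 4
h at 0 (size 2, align 2) → ends 2
pad 2 to align 4 for f
f at 4 (size 4, align 4) → ends 8
g at 8 (size 4, align 4) → ends 12
c at 12 (size 1, align 1) → ends 13
pad 3 to align 4 for a
a at 16 (size 16, align 4) → ends 32
b at 32 (size 2, align 2) → ends 34
pad 2 to align 4 for d
d at 36 (size 4, align 4) → ends 40
e at 40 (size 2, align 2) → ends 42
tail pad 2 to reach multiple of 4
total 44 bytes, alignment 4
— Descriptor2 —
h at 0 (size 2, align 2) → ends 2
pad 2 to align 4 for g
g at 4 (size 4, align 4) → ends 8
d at 8 (size 4, align 4) → ends 12
e at 12 (size 2, align 2) → ends 14
pad 2 to align 4 for f
f at 16 (size 4, align 4) → ends 20
b at 20 (size 2, align 2) → ends 22
pad 2 to align 4 for a
a at 24 (size 16, align 4) → ends 40
c at 40 (size 1, align 1) → ends 41
tail pad 3 to reach multiple of 4
total 44 bytes, alignment 4
44 − 44 = 0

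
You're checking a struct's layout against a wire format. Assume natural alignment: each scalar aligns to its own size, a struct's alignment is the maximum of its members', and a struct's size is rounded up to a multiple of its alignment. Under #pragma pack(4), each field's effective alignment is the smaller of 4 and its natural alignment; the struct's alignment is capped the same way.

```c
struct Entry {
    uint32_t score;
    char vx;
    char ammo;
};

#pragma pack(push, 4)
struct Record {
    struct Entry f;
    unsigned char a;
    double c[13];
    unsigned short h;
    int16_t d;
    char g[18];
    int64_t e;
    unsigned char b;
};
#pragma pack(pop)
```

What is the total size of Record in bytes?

Entry: 0..4  score  (4B, 4-aligned); 4..5  vx  (1B, 1-aligned); 5..6  ammo  (1B, 1-aligned); 6..8  -- tail padding (2B); sizeof = 8, alignof = 4
0..8  f  (8B, 4-aligned)
8..9  a  (1B, 1-aligned)
9..12  -- padding (3B)
12..116  c  (104B, 4-aligned)
116..118  h  (2B, 2-aligned)
118..120  d  (2B, 2-aligned)
120..138  g  (18B, 1-aligned)
138..140  -- padding (2B)
140..148  e  (8B, 4-aligned)
148..149  b  (1B, 1-aligned)
149..152  -- tail padding (3B)
sizeof = 152, alignof = 4

152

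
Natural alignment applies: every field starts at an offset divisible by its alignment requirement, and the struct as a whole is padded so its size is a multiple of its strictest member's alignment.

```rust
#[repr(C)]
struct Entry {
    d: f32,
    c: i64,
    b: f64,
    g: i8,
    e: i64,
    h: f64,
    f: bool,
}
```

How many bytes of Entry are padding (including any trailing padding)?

18

0..4  d  (4B, 4-aligned)
4..8  -- padding (4B)
8..16  c  (8B, 8-aligned)
16..24  b  (8B, 8-aligned)
24..25  g  (1B, 1-aligned)
25..32  -- padding (7B)
32..40  e  (8B, 8-aligned)
40..48  h  (8B, 8-aligned)
48..49  f  (1B, 1-aligned)
49..56  -- tail padding (7B)
sizeof = 56, alignof = 8
data bytes 38, size 56 → padding 18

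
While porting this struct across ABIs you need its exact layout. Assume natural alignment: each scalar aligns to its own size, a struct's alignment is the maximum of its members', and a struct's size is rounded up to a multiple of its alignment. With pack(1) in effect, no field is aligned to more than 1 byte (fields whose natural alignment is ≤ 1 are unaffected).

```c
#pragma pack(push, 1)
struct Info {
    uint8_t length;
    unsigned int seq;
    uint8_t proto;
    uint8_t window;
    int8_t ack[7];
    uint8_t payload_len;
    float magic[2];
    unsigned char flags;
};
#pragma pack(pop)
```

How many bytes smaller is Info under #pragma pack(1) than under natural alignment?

8

natural layout:
  length at 0 (size 1, align 1) → ends 1
  pad 3 to align 4 for seq
  seq at 4 (size 4, align 4) → ends 8
  proto at 8 (size 1, align 1) → ends 9
  window at 9 (size 1, align 1) → ends 10
  ack at 10 (size 7, align 1) → ends 17
  payload_len at 17 (size 1, align 1) → ends 18
  pad 2 to align 4 for magic
  magic at 20 (size 8, align 4) → ends 28
  flags at 28 (size 1, align 1) → ends 29
  tail pad 3 to reach multiple of 4
  total 32 bytes, alignment 4
packed(1) layout:
  length at 0 (size 1, align 1) → ends 1
  seq at 1 (size 4, align 1) → ends 5
  proto at 5 (size 1, align 1) → ends 6
  window at 6 (size 1, align 1) → ends 7
  ack at 7 (size 7, align 1) → ends 14
  payload_len at 14 (size 1, align 1) → ends 15
  magic at 15 (size 8, align 1) → ends 23
  flags at 23 (size 1, align 1) → ends 24
  total 24 bytes, alignment 1
32 − 24 = 8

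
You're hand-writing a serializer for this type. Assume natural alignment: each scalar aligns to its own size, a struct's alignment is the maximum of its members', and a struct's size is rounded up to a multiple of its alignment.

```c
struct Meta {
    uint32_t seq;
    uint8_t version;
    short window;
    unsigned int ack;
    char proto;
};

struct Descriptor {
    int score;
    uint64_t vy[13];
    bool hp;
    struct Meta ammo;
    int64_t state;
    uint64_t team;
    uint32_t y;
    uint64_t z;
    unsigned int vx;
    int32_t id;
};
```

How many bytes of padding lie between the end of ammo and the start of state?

Meta: @0: seq [4B, align 4] → 4; @4: version [1B, align 1] → 5; +1 pad (align 2); @6: window [2B, align 2] → 8; @8: ack [4B, align 4] → 12; @12: proto [1B, align 1] → 13; +3 tail pad (align 4); size 16, align 4
@0: score [4B, align 4] → 4
+4 pad (align 8)
@8: vy [104B, align 8] → 112
@112: hp [1B, align 1] → 113
+3 pad (align 4)
@116: ammo [16B, align 4] → 132
+4 pad (align 8)
@136: state [8B, align 8] → 144

4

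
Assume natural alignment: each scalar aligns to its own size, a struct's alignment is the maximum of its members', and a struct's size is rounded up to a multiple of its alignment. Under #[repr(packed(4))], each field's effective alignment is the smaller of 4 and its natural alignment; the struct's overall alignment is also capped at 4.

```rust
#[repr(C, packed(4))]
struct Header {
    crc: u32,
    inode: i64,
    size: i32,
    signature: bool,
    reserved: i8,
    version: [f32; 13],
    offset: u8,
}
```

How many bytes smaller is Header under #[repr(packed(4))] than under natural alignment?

4

natural layout:
  0..4  crc  (4B, 4-aligned)
  4..8  -- padding (4B)
  8..16  inode  (8B, 8-aligned)
  16..20  size  (4B, 4-aligned)
  20..21  signature  (1B, 1-aligned)
  21..22  reserved  (1B, 1-aligned)
  22..24  -- padding (2B)
  24..76  version  (52B, 4-aligned)
  76..77  offset  (1B, 1-aligned)
  77..80  -- tail padding (3B)
  sizeof = 80, alignof = 8
packed(4) layout:
  0..4  crc  (4B, 4-aligned)
  4..12  inode  (8B, 4-aligned)
  12..16  size  (4B, 4-aligned)
  16..17  signature  (1B, 1-aligned)
  17..18  reserved  (1B, 1-aligned)
  18..20  -- padding (2B)
  20..72  version  (52B, 4-aligned)
  72..73  offset  (1B, 1-aligned)
  73..76  -- tail padding (3B)
  sizeof = 76, alignof = 4
80 − 76 = 4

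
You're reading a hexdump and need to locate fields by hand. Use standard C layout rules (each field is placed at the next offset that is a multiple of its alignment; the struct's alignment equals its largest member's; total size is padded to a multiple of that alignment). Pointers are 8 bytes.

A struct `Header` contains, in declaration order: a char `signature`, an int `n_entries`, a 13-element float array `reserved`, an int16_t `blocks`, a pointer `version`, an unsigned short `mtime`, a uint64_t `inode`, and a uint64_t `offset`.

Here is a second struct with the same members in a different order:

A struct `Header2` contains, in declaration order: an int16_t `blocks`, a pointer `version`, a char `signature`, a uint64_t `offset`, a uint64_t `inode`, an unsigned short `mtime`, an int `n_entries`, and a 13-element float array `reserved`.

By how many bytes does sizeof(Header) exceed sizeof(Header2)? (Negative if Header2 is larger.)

signature at 0 (size 1, align 1) → ends 1
pad 3 to align 4 for n_entries
n_entries at 4 (size 4, align 4) → ends 8
reserved at 8 (size 52, align 4) → ends 60
blocks at 60 (size 2, align 2) → ends 62
pad 2 to align 8 for version
version at 64 (size 8, align 8) → ends 72
mtime at 72 (size 2, align 2) → ends 74
pad 6 to align 8 for inode
inode at 80 (size 8, align 8) → ends 88
offset at 88 (size 8, align 8) → ends 96
total 96 bytes, alignment 8
— Header2 —
blocks at 0 (size 2, align 2) → ends 2
pad 6 to align 8 for version
version at 8 (size 8, align 8) → ends 16
signature at 16 (size 1, align 1) → ends 17
pad 7 to align 8 for offset
offset at 24 (size 8, align 8) → ends 32
inode at 32 (size 8, align 8) → ends 40
mtime at 40 (size 2, align 2) → ends 42
pad 2 to align 4 for n_entries
n_entries at 44 (size 4, align 4) → ends 48
reserved at 48 (size 52, align 4) → ends 100
tail pad 4 to reach multiple of 8
total 104 bytes, alignment 8
96 − 104 = -8

-8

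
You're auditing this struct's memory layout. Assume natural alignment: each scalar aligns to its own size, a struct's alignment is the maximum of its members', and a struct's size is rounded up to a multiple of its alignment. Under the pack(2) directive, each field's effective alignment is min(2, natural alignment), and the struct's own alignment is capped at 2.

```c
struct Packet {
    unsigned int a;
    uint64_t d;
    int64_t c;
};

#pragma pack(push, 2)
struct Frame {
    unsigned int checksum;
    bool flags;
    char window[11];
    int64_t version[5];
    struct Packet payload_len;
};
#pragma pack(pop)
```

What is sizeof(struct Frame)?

80

Packet: a at 0 (size 4, align 4) → ends 4; pad 4 to align 8 for d; d at 8 (size 8, align 8) → ends 16; c at 16 (size 8, align 8) → ends 24; total 24 bytes, alignment 8
checksum at 0 (size 4, align 2) → ends 4
flags at 4 (size 1, align 1) → ends 5
window at 5 (size 11, align 1) → ends 16
version at 16 (size 40, align 2) → ends 56
payload_len at 56 (size 24, align 2) → ends 80
total 80 bytes, alignment 2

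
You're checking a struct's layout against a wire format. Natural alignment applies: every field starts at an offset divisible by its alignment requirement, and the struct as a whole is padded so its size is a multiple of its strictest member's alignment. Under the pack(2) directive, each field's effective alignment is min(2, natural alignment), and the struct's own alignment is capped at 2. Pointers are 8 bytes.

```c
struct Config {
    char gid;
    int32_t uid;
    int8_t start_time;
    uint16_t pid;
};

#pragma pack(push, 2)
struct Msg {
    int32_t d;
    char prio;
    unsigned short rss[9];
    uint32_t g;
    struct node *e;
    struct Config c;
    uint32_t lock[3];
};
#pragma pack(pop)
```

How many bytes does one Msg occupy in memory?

Config: 0..1  gid  (1B, 1-aligned); 1..4  -- padding (3B); 4..8  uid  (4B, 4-aligned); 8..9  start_time  (1B, 1-aligned); 9..10  -- padding (1B); 10..12  pid  (2B, 2-aligned); sizeof = 12, alignof = 4
0..4  d  (4B, 2-aligned)
4..5  prio  (1B, 1-aligned)
5..6  -- padding (1B)
6..24  rss  (18B, 2-aligned)
24..28  g  (4B, 2-aligned)
28..36  e  (8B, 2-aligned)
36..48  c  (12B, 2-aligned)
48..60  lock  (12B, 2-aligned)
sizeof = 60, alignof = 2

60 bytes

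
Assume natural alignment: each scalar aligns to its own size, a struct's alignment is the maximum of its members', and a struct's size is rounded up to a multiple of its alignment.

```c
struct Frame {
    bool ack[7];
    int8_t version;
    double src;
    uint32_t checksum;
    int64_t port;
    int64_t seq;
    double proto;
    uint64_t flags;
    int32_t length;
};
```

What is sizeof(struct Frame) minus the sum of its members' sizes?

0..7  ack  (7B, 1-aligned)
7..8  version  (1B, 1-aligned)
8..16  src  (8B, 8-aligned)
16..20  checksum  (4B, 4-aligned)
20..24  -- padding (4B)
24..32  port  (8B, 8-aligned)
32..40  seq  (8B, 8-aligned)
40..48  proto  (8B, 8-aligned)
48..56  flags  (8B, 8-aligned)
56..60  length  (4B, 4-aligned)
60..64  -- tail padding (4B)
sizeof = 64, alignof = 8
data bytes 56, size 64 → padding 8

8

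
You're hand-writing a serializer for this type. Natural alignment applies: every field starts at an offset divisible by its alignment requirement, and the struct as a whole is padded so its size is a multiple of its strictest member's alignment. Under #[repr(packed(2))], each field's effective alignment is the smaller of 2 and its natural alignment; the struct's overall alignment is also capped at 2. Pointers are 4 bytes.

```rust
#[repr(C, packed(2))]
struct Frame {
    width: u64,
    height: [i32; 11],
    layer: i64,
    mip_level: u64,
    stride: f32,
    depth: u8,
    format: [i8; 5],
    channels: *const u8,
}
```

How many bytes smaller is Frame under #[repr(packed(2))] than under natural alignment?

natural layout:
  @0: width [8B, align 8] → 8
  @8: height [44B, align 4] → 52
  +4 pad (align 8)
  @56: layer [8B, align 8] → 64
  @64: mip_level [8B, align 8] → 72
  @72: stride [4B, align 4] → 76
  @76: depth [1B, align 1] → 77
  @77: format [5B, align 1] → 82
  +2 pad (align 4)
  @84: channels [4B, align 4] → 88
  size 88, align 8
packed(2) layout:
  @0: width [8B, align 2] → 8
  @8: height [44B, align 2] → 52
  @52: layer [8B, align 2] → 60
  @60: mip_level [8B, align 2] → 68
  @68: stride [4B, align 2] → 72
  @72: depth [1B, align 1] → 73
  @73: format [5B, align 1] → 78
  @78: channels [4B, align 2] → 82
  size 82, align 2
88 − 82 = 6

6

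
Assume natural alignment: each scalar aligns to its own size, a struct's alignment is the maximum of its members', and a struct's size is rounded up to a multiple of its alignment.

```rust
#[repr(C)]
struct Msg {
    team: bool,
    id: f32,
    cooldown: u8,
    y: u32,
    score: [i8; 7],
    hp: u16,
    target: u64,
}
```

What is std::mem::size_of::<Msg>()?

team at 0 (size 1, align 1) → ends 1
pad 3 to align 4 for id
id at 4 (size 4, align 4) → ends 8
cooldown at 8 (size 1, align 1) → ends 9
pad 3 to align 4 for y
y at 12 (size 4, align 4) → ends 16
score at 16 (size 7, align 1) → ends 23
pad 1 to align 2 for hp
hp at 24 (size 2, align 2) → ends 26
pad 6 to align 8 for target
target at 32 (size 8, align 8) → ends 40
total 40 bytes, alignment 8

40 bytes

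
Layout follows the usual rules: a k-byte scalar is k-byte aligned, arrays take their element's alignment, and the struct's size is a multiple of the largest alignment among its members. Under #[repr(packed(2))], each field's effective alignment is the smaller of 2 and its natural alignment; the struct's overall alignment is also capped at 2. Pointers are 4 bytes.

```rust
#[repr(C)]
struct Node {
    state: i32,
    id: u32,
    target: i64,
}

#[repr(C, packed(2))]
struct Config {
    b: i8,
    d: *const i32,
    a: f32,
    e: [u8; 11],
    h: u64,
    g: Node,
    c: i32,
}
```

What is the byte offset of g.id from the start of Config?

Node: 0..4  state  (4B, 4-aligned); 4..8  id  (4B, 4-aligned); 8..16  target  (8B, 8-aligned); sizeof = 16, alignof = 8
0..1  b  (1B, 1-aligned)
1..2  -- padding (1B)
2..6  d  (4B, 2-aligned)
6..10  a  (4B, 2-aligned)
10..21  e  (11B, 1-aligned)
21..22  -- padding (1B)
22..30  h  (8B, 2-aligned)
30..46  g  (16B, 2-aligned)
within Node: id at 4
30 + 4 = 34

34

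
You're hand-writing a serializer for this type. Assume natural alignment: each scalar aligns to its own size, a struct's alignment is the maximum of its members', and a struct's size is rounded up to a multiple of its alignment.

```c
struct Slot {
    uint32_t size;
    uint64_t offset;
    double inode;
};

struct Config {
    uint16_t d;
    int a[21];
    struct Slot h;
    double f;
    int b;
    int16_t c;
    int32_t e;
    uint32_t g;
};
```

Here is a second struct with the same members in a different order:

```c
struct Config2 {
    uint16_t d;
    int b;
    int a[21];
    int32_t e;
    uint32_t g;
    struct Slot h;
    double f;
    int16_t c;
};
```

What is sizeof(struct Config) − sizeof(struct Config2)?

Slot: 0..4  size  (4B, 4-aligned); 4..8  -- padding (4B); 8..16  offset  (8B, 8-aligned); 16..24  inode  (8B, 8-aligned); sizeof = 24, alignof = 8
0..2  d  (2B, 2-aligned)
2..4  -- padding (2B)
4..88  a  (84B, 4-aligned)
88..112  h  (24B, 8-aligned)
112..120  f  (8B, 8-aligned)
120..124  b  (4B, 4-aligned)
124..126  c  (2B, 2-aligned)
126..128  -- padding (2B)
128..132  e  (4B, 4-aligned)
132..136  g  (4B, 4-aligned)
sizeof = 136, alignof = 8
— Config2 —
0..2  d  (2B, 2-aligned)
2..4  -- padding (2B)
4..8  b  (4B, 4-aligned)
8..92  a  (84B, 4-aligned)
92..96  e  (4B, 4-aligned)
96..100  g  (4B, 4-aligned)
100..104  -- padding (4B)
104..128  h  (24B, 8-aligned)
128..136  f  (8B, 8-aligned)
136..138  c  (2B, 2-aligned)
138..144  -- tail padding (6B)
sizeof = 144, alignof = 8
136 − 144 = -8

-8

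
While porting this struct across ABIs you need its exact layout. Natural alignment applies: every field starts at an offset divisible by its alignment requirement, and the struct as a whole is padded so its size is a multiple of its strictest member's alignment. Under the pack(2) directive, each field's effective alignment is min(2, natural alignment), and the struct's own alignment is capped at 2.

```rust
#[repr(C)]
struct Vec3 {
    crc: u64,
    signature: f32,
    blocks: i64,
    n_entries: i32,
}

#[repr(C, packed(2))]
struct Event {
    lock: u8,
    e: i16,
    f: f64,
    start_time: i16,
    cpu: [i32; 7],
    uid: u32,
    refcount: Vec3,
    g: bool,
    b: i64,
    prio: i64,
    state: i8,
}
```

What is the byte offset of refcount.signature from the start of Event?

54

Vec3: crc at 0 (size 8, align 8) → ends 8; signature at 8 (size 4, align 4) → ends 12; pad 4 to align 8 for blocks; blocks at 16 (size 8, align 8) → ends 24; n_entries at 24 (size 4, align 4) → ends 28; tail pad 4 to reach multiple of 8; total 32 bytes, alignment 8
lock at 0 (size 1, align 1) → ends 1
pad 1 to align 2 for e
e at 2 (size 2, align 2) → ends 4
f at 4 (size 8, align 2) → ends 12
start_time at 12 (size 2, align 2) → ends 14
cpu at 14 (size 28, align 2) → ends 42
uid at 42 (size 4, align 2) → ends 46
refcount at 46 (size 32, align 2) → ends 78
within Vec3: signature at 8
46 + 8 = 54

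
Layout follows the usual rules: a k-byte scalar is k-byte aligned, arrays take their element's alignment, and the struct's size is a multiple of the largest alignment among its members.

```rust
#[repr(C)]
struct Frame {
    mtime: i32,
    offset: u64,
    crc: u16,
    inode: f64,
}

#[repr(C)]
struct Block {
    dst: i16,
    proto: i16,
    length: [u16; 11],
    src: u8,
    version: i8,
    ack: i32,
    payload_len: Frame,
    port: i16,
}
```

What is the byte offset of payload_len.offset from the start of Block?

40

Frame: @0: mtime [4B, align 4] → 4; +4 pad (align 8); @8: offset [8B, align 8] → 16; @16: crc [2B, align 2] → 18; +6 pad (align 8); @24: inode [8B, align 8] → 32; size 32, align 8
@0: dst [2B, align 2] → 2
@2: proto [2B, align 2] → 4
@4: length [22B, align 2] → 26
@26: src [1B, align 1] → 27
@27: version [1B, align 1] → 28
@28: ack [4B, align 4] → 32
@32: payload_len [32B, align 8] → 64
within Frame: offset at 8
32 + 8 = 40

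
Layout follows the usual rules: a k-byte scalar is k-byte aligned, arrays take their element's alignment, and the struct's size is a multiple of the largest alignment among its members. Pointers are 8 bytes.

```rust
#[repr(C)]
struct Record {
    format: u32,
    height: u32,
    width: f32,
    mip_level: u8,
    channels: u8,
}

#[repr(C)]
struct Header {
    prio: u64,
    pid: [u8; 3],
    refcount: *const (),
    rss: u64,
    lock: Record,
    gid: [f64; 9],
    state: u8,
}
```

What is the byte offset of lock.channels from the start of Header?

45

Record: @0: format [4B, align 4] → 4; @4: height [4B, align 4] → 8; @8: width [4B, align 4] → 12; @12: mip_level [1B, align 1] → 13; @13: channels [1B, align 1] → 14; +2 tail pad (align 4); size 16, align 4
@0: prio [8B, align 8] → 8
@8: pid [3B, align 1] → 11
+5 pad (align 8)
@16: refcount [8B, align 8] → 24
@24: rss [8B, align 8] → 32
@32: lock [16B, align 4] → 48
within Record: channels at 13
32 + 13 = 45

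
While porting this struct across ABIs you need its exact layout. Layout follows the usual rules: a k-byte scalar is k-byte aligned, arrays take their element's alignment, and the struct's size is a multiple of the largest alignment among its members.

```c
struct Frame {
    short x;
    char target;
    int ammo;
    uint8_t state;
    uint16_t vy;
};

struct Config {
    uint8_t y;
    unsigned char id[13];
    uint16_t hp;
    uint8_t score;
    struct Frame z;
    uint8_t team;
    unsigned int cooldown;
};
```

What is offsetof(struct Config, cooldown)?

Frame: x at 0 (size 2, align 2) → ends 2; target at 2 (size 1, align 1) → ends 3; pad 1 to align 4 for ammo; ammo at 4 (size 4, align 4) → ends 8; state at 8 (size 1, align 1) → ends 9; pad 1 to align 2 for vy; vy at 10 (size 2, align 2) → ends 12; total 12 bytes, alignment 4
y at 0 (size 1, align 1) → ends 1
id at 1 (size 13, align 1) → ends 14
hp at 14 (size 2, align 2) → ends 16
score at 16 (size 1, align 1) → ends 17
pad 3 to align 4 for z
z at 20 (size 12, align 4) → ends 32
team at 32 (size 1, align 1) → ends 33
pad 3 to align 4 for cooldown
cooldown at 36 (size 4, align 4) → ends 40

36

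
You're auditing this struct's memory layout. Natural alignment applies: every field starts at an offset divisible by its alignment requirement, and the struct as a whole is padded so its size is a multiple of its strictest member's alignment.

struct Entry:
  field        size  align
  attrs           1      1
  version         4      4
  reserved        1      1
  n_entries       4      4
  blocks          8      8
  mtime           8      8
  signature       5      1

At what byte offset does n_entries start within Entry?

attrs at 0 (size 1, align 1) → ends 1
pad 3 to align 4 for version
version at 4 (size 4, align 4) → ends 8
reserved at 8 (size 1, align 1) → ends 9
pad 3 to align 4 for n_entries
n_entries at 12 (size 4, align 4) → ends 16

12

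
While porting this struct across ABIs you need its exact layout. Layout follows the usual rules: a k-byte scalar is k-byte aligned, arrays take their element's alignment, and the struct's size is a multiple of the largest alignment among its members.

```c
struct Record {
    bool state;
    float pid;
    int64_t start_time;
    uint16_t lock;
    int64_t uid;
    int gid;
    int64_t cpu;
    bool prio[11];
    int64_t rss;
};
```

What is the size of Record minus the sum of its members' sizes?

18

@0: state [1B, align 1] → 1
+3 pad (align 4)
@4: pid [4B, align 4] → 8
@8: start_time [8B, align 8] → 16
@16: lock [2B, align 2] → 18
+6 pad (align 8)
@24: uid [8B, align 8] → 32
@32: gid [4B, align 4] → 36
+4 pad (align 8)
@40: cpu [8B, align 8] → 48
@48: prio [11B, align 1] → 59
+5 pad (align 8)
@64: rss [8B, align 8] → 72
size 72, align 8
data bytes 54, size 72 → padding 18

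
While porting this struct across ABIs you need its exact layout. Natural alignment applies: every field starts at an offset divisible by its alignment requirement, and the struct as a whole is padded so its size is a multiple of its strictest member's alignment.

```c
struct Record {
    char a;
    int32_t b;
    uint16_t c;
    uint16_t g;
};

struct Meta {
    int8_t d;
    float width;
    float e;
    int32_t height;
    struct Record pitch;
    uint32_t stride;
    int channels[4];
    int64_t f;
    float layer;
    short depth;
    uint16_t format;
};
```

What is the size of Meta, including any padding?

Record: @0: a [1B, align 1] → 1; +3 pad (align 4); @4: b [4B, align 4] → 8; @8: c [2B, align 2] → 10; @10: g [2B, align 2] → 12; size 12, align 4
@0: d [1B, align 1] → 1
+3 pad (align 4)
@4: width [4B, align 4] → 8
@8: e [4B, align 4] → 12
@12: height [4B, align 4] → 16
@16: pitch [12B, align 4] → 28
@28: stride [4B, align 4] → 32
@32: channels [16B, align 4] → 48
@48: f [8B, align 8] → 56
@56: layer [4B, align 4] → 60
@60: depth [2B, align 2] → 62
@62: format [2B, align 2] → 64
size 64, align 8

64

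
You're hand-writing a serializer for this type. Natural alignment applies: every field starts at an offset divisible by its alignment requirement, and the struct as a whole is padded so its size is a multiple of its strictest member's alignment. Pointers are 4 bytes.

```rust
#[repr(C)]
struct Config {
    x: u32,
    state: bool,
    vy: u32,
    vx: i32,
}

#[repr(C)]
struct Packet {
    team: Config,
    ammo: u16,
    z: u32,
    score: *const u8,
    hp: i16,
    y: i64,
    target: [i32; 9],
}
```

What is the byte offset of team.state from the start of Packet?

4

Config: 0..4  x  (4B, 4-aligned); 4..5  state  (1B, 1-aligned); 5..8  -- padding (3B); 8..12  vy  (4B, 4-aligned); 12..16  vx  (4B, 4-aligned); sizeof = 16, alignof = 4
0..16  team  (16B, 4-aligned)
within Config: state at 4
0 + 4 = 4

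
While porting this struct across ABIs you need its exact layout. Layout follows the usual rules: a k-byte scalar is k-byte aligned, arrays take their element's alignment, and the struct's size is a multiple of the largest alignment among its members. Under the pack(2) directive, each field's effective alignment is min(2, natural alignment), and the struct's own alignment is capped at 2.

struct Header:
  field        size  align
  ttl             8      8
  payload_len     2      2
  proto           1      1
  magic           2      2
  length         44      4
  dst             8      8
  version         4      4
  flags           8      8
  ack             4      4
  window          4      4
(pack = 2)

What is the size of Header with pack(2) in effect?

ttl at 0 (size 8, align 2) → ends 8
payload_len at 8 (size 2, align 2) → ends 10
proto at 10 (size 1, align 1) → ends 11
pad 1 to align 2 for magic
magic at 12 (size 2, align 2) → ends 14
length at 14 (size 44, align 2) → ends 58
dst at 58 (size 8, align 2) → ends 66
version at 66 (size 4, align 2) → ends 70
flags at 70 (size 8, align 2) → ends 78
ack at 78 (size 4, align 2) → ends 82
window at 82 (size 4, align 2) → ends 86
total 86 bytes, alignment 2

86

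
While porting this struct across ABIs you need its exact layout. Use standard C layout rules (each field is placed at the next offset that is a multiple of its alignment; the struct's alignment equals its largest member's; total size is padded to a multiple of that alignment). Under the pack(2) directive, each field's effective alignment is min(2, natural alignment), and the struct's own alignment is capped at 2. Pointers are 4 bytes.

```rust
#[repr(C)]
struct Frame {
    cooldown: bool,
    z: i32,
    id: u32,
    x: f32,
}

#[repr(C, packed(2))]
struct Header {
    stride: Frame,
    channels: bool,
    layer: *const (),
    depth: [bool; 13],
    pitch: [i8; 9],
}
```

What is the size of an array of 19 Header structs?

Frame: cooldown at 0 (size 1, align 1) → ends 1; pad 3 to align 4 for z; z at 4 (size 4, align 4) → ends 8; id at 8 (size 4, align 4) → ends 12; x at 12 (size 4, align 4) → ends 16; total 16 bytes, alignment 4
stride at 0 (size 16, align 2) → ends 16
channels at 16 (size 1, align 1) → ends 17
pad 1 to align 2 for layer
layer at 18 (size 4, align 2) → ends 22
depth at 22 (size 13, align 1) → ends 35
pitch at 35 (size 9, align 1) → ends 44
total 44 bytes, alignment 2
array of 19: 19 × 44 = 836

836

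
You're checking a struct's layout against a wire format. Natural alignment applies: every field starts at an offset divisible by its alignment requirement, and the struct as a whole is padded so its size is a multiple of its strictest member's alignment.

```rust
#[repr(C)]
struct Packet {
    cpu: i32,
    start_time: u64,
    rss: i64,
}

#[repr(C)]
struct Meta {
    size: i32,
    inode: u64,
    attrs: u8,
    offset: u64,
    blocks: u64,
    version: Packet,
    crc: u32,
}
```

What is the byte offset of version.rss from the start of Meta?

56

Packet: 0..4  cpu  (4B, 4-aligned); 4..8  -- padding (4B); 8..16  start_time  (8B, 8-aligned); 16..24  rss  (8B, 8-aligned); sizeof = 24, alignof = 8
0..4  size  (4B, 4-aligned)
4..8  -- padding (4B)
8..16  inode  (8B, 8-aligned)
16..17  attrs  (1B, 1-aligned)
17..24  -- padding (7B)
24..32  offset  (8B, 8-aligned)
32..40  blocks  (8B, 8-aligned)
40..64  version  (24B, 8-aligned)
within Packet: rss at 16
40 + 16 = 56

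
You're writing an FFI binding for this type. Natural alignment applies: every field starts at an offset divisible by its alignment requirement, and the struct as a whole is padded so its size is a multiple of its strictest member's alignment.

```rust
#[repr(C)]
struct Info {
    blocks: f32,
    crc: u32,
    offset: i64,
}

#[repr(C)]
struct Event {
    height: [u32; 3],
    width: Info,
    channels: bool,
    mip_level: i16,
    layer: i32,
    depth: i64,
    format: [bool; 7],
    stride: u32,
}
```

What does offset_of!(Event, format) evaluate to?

Info: @0: blocks [4B, align 4] → 4; @4: crc [4B, align 4] → 8; @8: offset [8B, align 8] → 16; size 16, align 8
@0: height [12B, align 4] → 12
+4 pad (align 8)
@16: width [16B, align 8] → 32
@32: channels [1B, align 1] → 33
+1 pad (align 2)
@34: mip_level [2B, align 2] → 36
@36: layer [4B, align 4] → 40
@40: depth [8B, align 8] → 48
@48: format [7B, align 1] → 55

48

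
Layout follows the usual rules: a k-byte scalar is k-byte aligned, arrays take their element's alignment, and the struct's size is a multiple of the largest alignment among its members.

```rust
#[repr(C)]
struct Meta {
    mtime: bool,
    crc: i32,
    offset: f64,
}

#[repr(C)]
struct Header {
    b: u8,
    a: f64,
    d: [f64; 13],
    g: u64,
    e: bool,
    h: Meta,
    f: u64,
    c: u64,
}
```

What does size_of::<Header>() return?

Meta: mtime at 0 (size 1, align 1) → ends 1; pad 3 to align 4 for crc; crc at 4 (size 4, align 4) → ends 8; offset at 8 (size 8, align 8) → ends 16; total 16 bytes, alignment 8
b at 0 (size 1, align 1) → ends 1
pad 7 to align 8 for a
a at 8 (size 8, align 8) → ends 16
d at 16 (size 104, align 8) → ends 120
g at 120 (size 8, align 8) → ends 128
e at 128 (size 1, align 1) → ends 129
pad 7 to align 8 for h
h at 136 (size 16, align 8) → ends 152
f at 152 (size 8, align 8) → ends 160
c at 160 (size 8, align 8) → ends 168
total 168 bytes, alignment 8

168 bytes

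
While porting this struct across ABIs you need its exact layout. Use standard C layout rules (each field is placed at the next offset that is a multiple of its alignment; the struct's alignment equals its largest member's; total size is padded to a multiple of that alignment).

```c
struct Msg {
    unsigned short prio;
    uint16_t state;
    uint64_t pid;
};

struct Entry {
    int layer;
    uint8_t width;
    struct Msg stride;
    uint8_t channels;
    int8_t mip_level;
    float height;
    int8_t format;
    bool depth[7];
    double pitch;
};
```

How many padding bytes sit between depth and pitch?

Msg: prio at 0 (size 2, align 2) → ends 2; state at 2 (size 2, align 2) → ends 4; pad 4 to align 8 for pid; pid at 8 (size 8, align 8) → ends 16; total 16 bytes, alignment 8
layer at 0 (size 4, align 4) → ends 4
width at 4 (size 1, align 1) → ends 5
pad 3 to align 8 for stride
stride at 8 (size 16, align 8) → ends 24
channels at 24 (size 1, align 1) → ends 25
mip_level at 25 (size 1, align 1) → ends 26
pad 2 to align 4 for height
height at 28 (size 4, align 4) → ends 32
format at 32 (size 1, align 1) → ends 33
depth at 33 (size 7, align 1) → ends 40
pitch at 40 (size 8, align 8) → ends 48

0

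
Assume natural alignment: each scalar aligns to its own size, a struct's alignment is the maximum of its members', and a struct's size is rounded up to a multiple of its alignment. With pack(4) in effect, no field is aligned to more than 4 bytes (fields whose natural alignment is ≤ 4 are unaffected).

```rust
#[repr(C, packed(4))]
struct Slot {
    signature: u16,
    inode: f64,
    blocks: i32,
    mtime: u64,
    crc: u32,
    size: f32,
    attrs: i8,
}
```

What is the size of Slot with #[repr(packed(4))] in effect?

36

@0: signature [2B, align 2] → 2
+2 pad (align 4)
@4: inode [8B, align 4] → 12
@12: blocks [4B, align 4] → 16
@16: mtime [8B, align 4] → 24
@24: crc [4B, align 4] → 28
@28: size [4B, align 4] → 32
@32: attrs [1B, align 1] → 33
+3 tail pad (align 4)
size 36, align 4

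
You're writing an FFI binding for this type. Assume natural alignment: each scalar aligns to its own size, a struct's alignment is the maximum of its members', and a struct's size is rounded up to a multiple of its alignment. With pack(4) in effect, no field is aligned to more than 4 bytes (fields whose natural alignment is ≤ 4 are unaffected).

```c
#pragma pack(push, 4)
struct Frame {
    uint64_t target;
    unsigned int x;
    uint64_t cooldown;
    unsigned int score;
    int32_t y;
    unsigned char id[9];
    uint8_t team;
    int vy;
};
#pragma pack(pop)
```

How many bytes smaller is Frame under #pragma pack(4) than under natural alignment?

4

natural layout:
  0..8  target  (8B, 8-aligned)
  8..12  x  (4B, 4-aligned)
  12..16  -- padding (4B)
  16..24  cooldown  (8B, 8-aligned)
  24..28  score  (4B, 4-aligned)
  28..32  y  (4B, 4-aligned)
  32..41  id  (9B, 1-aligned)
  41..42  team  (1B, 1-aligned)
  42..44  -- padding (2B)
  44..48  vy  (4B, 4-aligned)
  sizeof = 48, alignof = 8
packed(4) layout:
  0..8  target  (8B, 4-aligned)
  8..12  x  (4B, 4-aligned)
  12..20  cooldown  (8B, 4-aligned)
  20..24  score  (4B, 4-aligned)
  24..28  y  (4B, 4-aligned)
  28..37  id  (9B, 1-aligned)
  37..38  team  (1B, 1-aligned)
  38..40  -- padding (2B)
  40..44  vy  (4B, 4-aligned)
  sizeof = 44, alignof = 4
48 − 44 = 4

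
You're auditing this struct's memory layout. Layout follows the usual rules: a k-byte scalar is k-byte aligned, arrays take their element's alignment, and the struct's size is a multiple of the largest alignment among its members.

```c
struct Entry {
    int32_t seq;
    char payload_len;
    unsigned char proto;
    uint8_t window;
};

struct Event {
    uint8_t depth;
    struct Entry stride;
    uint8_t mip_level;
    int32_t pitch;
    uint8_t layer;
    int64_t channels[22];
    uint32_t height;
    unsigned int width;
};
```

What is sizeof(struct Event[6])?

Entry: seq at 0 (size 4, align 4) → ends 4; payload_len at 4 (size 1, align 1) → ends 5; proto at 5 (size 1, align 1) → ends 6; window at 6 (size 1, align 1) → ends 7; tail pad 1 to reach multiple of 4; total 8 bytes, alignment 4
depth at 0 (size 1, align 1) → ends 1
pad 3 to align 4 for stride
stride at 4 (size 8, align 4) → ends 12
mip_level at 12 (size 1, align 1) → ends 13
pad 3 to align 4 for pitch
pitch at 16 (size 4, align 4) → ends 20
layer at 20 (size 1, align 1) → ends 21
pad 3 to align 8 for channels
channels at 24 (size 176, align 8) → ends 200
height at 200 (size 4, align 4) → ends 204
width at 204 (size 4, align 4) → ends 208
total 208 bytes, alignment 8
array of 6: 6 × 208 = 1248

1248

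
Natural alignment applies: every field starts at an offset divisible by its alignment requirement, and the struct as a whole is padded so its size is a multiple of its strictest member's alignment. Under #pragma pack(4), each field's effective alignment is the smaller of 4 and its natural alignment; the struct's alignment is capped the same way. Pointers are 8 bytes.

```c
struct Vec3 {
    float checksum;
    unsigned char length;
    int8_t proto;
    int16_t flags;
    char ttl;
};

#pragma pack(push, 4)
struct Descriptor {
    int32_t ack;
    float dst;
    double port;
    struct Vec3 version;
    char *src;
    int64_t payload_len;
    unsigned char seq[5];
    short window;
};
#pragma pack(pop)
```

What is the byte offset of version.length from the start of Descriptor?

20

Vec3: @0: checksum [4B, align 4] → 4; @4: length [1B, align 1] → 5; @5: proto [1B, align 1] → 6; @6: flags [2B, align 2] → 8; @8: ttl [1B, align 1] → 9; +3 tail pad (align 4); size 12, align 4
@0: ack [4B, align 4] → 4
@4: dst [4B, align 4] → 8
@8: port [8B, align 4] → 16
@16: version [12B, align 4] → 28
within Vec3: length at 4
16 + 4 = 20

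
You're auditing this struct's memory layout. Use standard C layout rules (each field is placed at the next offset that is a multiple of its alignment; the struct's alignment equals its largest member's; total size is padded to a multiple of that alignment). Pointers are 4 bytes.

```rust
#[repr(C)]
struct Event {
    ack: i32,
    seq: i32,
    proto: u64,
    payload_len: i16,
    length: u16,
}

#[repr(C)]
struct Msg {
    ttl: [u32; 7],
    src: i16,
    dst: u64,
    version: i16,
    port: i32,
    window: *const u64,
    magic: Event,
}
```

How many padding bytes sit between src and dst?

2

Event: @0: ack [4B, align 4] → 4; @4: seq [4B, align 4] → 8; @8: proto [8B, align 8] → 16; @16: payload_len [2B, align 2] → 18; @18: length [2B, align 2] → 20; +4 tail pad (align 8); size 24, align 8
@0: ttl [28B, align 4] → 28
@28: src [2B, align 2] → 30
+2 pad (align 8)
@32: dst [8B, align 8] → 40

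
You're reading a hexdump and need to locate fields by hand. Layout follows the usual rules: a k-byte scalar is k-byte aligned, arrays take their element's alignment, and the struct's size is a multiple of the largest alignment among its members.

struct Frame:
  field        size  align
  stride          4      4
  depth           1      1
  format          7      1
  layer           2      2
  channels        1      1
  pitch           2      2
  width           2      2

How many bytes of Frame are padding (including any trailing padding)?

1

@0: stride [4B, align 4] → 4
@4: depth [1B, align 1] → 5
@5: format [7B, align 1] → 12
@12: layer [2B, align 2] → 14
@14: channels [1B, align 1] → 15
+1 pad (align 2)
@16: pitch [2B, align 2] → 18
@18: width [2B, align 2] → 20
size 20, align 4
data bytes 19, size 20 → padding 1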